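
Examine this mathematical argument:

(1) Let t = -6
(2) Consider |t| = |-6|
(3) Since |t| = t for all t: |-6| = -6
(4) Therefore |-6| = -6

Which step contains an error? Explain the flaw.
Step 3: Since |t| = t for all t: |-6| = -6

Step 3 incorrectly states that |t| = t for all t. The correct definition is |t| = t when t >= 0, and |t| = -t when t < 0. Since -6 < 0, we have |-6| = -(-6) = 6, not -6.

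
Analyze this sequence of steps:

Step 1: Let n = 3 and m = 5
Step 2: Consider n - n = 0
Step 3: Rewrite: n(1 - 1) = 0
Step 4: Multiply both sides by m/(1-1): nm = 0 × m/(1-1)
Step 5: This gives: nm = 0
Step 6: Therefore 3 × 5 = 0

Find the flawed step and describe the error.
Step 4: Multiply both sides by m/(1-1): nm = 0 × m/(1-1)

Step 4 multiplies both sides by m/(1-1). However, 1-1 = 0, so this is multiplication by m/0, which is undefined. We cannot multiply by an undefined expression.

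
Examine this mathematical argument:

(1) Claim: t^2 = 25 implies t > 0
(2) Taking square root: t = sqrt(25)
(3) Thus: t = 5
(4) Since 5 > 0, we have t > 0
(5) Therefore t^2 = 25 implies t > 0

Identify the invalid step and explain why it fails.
Step 2: Taking square root: t = sqrt(25)

Step 2 takes the square root and assumes the positive root only. The equation t^2 = 25 actually has two solutions: t = 5 and t = -5. The proof silently assumes t > 0 without justification, then uses this assumption to conclude t > 0, which is circular. The counterexample t = -5 shows the claim is false.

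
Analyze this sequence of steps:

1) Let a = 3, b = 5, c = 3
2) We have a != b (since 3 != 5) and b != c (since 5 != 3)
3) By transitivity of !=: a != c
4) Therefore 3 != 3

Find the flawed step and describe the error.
Step 3: By transitivity of !=: a != c

Step 3 incorrectly applies transitivity to the '!=' relation. Transitivity states: if a R b and b R c, then a R c. However, '!=' is not transitive. Counterexample: 3 != 5 and 5 != 3, but 3 = 3 (both equal 3). Transitivity holds for relations like <, <=, =, but not for !=.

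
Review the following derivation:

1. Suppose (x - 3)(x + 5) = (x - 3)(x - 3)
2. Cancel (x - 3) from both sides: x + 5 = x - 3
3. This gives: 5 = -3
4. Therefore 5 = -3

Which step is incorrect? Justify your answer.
Step 2: Cancel (x - 3) from both sides: x + 5 = x - 3

Step 2 cancels (x - 3) from both sides. This is only valid if (x - 3) ≠ 0, i.e., x ≠ 3. When x = 3, both sides equal zero regardless of the other factors. The correct approach requires considering x = 3 as a separate case.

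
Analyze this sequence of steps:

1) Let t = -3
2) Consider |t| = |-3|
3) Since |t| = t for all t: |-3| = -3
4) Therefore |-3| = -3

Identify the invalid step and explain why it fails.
Step 3: Since |t| = t for all t: |-3| = -3

Step 3 incorrectly states that |t| = t for all t. The correct definition is |t| = t when t >= 0, and |t| = -t when t < 0. Since -3 < 0, we have |-3| = -(-3) = 3, not -3.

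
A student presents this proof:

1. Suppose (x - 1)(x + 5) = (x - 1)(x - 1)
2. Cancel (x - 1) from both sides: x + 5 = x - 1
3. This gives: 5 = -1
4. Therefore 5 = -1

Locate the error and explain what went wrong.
Step 2: Cancel (x - 1) from both sides: x + 5 = x - 1

Step 2 cancels (x - 1) from both sides. This is only valid if (x - 1) ≠ 0, i.e., x ≠ 1. When x = 1, both sides equal zero regardless of the other factors. The correct approach requires considering x = 1 as a separate case.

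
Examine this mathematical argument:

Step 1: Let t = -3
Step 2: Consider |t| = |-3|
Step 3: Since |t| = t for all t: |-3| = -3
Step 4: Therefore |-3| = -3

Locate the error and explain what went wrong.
Step 3: Since |t| = t for all t: |-3| = -3

Step 3 incorrectly states that |t| = t for all t. The correct definition is |t| = t when t >= 0, and |t| = -t when t < 0. Since -3 < 0, we have |-3| = -(-3) = 3, not -3.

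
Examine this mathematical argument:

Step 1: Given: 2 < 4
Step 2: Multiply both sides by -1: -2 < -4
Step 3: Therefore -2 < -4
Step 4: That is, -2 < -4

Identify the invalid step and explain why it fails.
Step 2: Multiply both sides by -1: -2 < -4

Step 2 multiplies both sides by -1 but fails to reverse the inequality sign. When multiplying (or dividing) an inequality by a negative number, the direction must be reversed. Since 2 < 4, we should get -2 > -4, i.e., -2 > -4.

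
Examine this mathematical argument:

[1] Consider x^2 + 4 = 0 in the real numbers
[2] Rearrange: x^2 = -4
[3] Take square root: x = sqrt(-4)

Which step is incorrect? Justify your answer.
Step 3: Take square root: x = sqrt(-4)

Step 3 takes the square root of -4, which is negative. In the real number system, the square root of a negative number is undefined. The equation x^2 + 4 = 0 has no real solutions. Square roots of negative numbers only exist in the complex numbers.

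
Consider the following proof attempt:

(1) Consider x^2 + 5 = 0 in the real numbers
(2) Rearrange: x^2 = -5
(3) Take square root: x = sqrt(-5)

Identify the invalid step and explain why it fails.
Step 3: Take square root: x = sqrt(-5)

Step 3 takes the square root of -5, which is negative. In the real number system, the square root of a negative number is undefined. The equation x^2 + 5 = 0 has no real solutions. Square roots of negative numbers only exist in the complex numbers.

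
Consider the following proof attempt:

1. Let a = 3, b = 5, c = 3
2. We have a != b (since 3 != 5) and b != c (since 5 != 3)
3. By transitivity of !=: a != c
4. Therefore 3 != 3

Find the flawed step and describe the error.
Step 3: By transitivity of !=: a != c

Step 3 incorrectly applies transitivity to the '!=' relation. Transitivity states: if a R b and b R c, then a R c. However, '!=' is not transitive. Counterexample: 3 != 5 and 5 != 3, but 3 = 3 (both equal 3). Transitivity holds for relations like <, <=, =, but not for !=.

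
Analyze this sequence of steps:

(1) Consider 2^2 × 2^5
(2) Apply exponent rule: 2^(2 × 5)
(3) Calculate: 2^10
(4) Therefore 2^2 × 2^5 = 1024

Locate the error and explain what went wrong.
Step 2: Apply exponent rule: 2^(2 × 5)

Step 2 incorrectly states that a^b × a^c = a^(b×c). The correct rule is a^b × a^c = a^(b+c). The actual value is 2^2 × 2^5 = 2^7 = 128, not 2^10 = 1024.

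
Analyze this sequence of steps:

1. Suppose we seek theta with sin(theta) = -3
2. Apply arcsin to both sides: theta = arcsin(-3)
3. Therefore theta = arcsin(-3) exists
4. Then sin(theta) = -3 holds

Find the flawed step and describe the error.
Step 2: Apply arcsin to both sides: theta = arcsin(-3)

Step 2 applies arcsin to -3. However, arcsin(x) is only defined for x in [-1, 1] because sin(theta) can only produce values in that range. Since |-3| > 1, arcsin(-3) is undefined. There is no angle whose sine equals -3.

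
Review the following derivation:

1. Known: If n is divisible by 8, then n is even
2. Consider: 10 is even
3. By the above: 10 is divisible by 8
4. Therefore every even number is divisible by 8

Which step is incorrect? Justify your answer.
Step 3: By the above: 10 is divisible by 8

Step 3 commits the fallacy of affirming the consequent. The known fact 'divisible by 8 → even' does NOT imply 'even → divisible by 8'. That would be the converse, which is false. For example, 10 is even but 10 ÷ 8 = 1.25, which is not an integer.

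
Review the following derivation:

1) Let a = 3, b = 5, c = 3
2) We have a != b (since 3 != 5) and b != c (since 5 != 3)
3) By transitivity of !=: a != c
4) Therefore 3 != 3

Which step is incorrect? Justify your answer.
Step 3: By transitivity of !=: a != c

Step 3 incorrectly applies transitivity to the '!=' relation. Transitivity states: if a R b and b R c, then a R c. However, '!=' is not transitive. Counterexample: 3 != 5 and 5 != 3, but 3 = 3 (both equal 3). Transitivity holds for relations like <, <=, =, but not for !=.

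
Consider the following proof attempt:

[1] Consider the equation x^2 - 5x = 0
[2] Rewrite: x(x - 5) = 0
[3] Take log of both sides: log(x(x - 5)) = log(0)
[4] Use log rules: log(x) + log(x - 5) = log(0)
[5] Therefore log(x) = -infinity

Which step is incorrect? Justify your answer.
Step 3: Take log of both sides: log(x(x - 5)) = log(0)

Step 3 takes the logarithm of both sides, resulting in log(0) on the right side. The logarithm is only defined for positive numbers; log(0) is undefined (approaches negative infinity). This operation is invalid.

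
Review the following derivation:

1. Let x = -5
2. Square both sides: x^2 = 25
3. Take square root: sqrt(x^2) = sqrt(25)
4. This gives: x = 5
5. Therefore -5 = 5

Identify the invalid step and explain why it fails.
Step 4: This gives: x = 5

Step 4 incorrectly states that sqrt(x^2) = x. The correct identity is sqrt(x^2) = |x|. Since x = -5 < 0, we have sqrt(x^2) = |-5| = 5, not x = -5.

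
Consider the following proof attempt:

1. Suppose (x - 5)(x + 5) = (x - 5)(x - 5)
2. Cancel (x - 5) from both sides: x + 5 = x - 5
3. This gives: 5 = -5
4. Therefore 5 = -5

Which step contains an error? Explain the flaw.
Step 2: Cancel (x - 5) from both sides: x + 5 = x - 5

Step 2 cancels (x - 5) from both sides. This is only valid if (x - 5) ≠ 0, i.e., x ≠ 5. When x = 5, both sides equal zero regardless of the other factors. The correct approach requires considering x = 5 as a separate case.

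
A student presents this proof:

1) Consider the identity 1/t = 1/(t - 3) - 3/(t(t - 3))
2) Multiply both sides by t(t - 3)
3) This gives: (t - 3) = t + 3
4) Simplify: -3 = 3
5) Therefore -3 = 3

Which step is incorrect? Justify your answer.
Step 3: This gives: (t - 3) = t + 3

Step 3 makes a sign error when clearing denominators. Multiplying -3/(t(t - 3)) by t(t - 3) gives -3, not +3. The correct result is (t - 3) = t - 3, which is trivially true, not (t - 3) = t + 3. (Step 1 is a valid identity: 1/(t - 3) - 3/(t(t - 3)) = (t - 3)/(t(t - 3)) = 1/t.)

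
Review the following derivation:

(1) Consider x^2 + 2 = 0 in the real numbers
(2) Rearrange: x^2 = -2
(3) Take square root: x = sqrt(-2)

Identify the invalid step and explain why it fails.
Step 3: Take square root: x = sqrt(-2)

Step 3 takes the square root of -2, which is negative. In the real number system, the square root of a negative number is undefined. The equation x^2 + 2 = 0 has no real solutions. Square roots of negative numbers only exist in the complex numbers.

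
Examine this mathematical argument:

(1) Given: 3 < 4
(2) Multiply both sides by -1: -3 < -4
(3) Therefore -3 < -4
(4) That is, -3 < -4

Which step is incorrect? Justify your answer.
Step 2: Multiply both sides by -1: -3 < -4

Step 2 multiplies both sides by -1 but fails to reverse the inequality sign. When multiplying (or dividing) an inequality by a negative number, the direction must be reversed. Since 3 < 4, we should get -3 > -4, i.e., -3 > -4.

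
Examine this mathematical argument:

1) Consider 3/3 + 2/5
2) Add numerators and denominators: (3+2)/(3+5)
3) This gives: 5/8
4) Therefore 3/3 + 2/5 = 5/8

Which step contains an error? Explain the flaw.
Step 2: Add numerators and denominators: (3+2)/(3+5)

Step 2 incorrectly adds fractions by separately adding numerators and denominators. This is wrong. The correct method requires a common denominator: 3/3 + 2/5 = (3×5 + 2×3)/(3×5) = 21/15 = 7/5. The method used gives 5/8, which is different.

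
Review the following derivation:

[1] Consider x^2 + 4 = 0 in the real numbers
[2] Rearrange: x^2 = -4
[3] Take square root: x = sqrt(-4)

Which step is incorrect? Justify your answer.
Step 3: Take square root: x = sqrt(-4)

Step 3 takes the square root of -4, which is negative. In the real number system, the square root of a negative number is undefined. The equation x^2 + 4 = 0 has no real solutions. Square roots of negative numbers only exist in the complex numbers.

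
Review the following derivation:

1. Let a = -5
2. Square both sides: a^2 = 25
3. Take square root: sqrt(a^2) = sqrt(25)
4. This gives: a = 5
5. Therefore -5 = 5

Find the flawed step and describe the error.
Step 4: This gives: a = 5

Step 4 incorrectly states that sqrt(a^2) = a. The correct identity is sqrt(a^2) = |a|. Since a = -5 < 0, we have sqrt(a^2) = |-5| = 5, not a = -5.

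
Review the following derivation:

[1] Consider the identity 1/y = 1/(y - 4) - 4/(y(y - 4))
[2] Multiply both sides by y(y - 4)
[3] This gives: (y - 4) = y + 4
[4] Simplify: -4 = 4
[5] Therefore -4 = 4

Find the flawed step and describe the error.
Step 3: This gives: (y - 4) = y + 4

Step 3 makes a sign error when clearing denominators. Multiplying -4/(y(y - 4)) by y(y - 4) gives -4, not +4. The correct result is (y - 4) = y - 4, which is trivially true, not (y - 4) = y + 4. (Step 1 is a valid identity: 1/(y - 4) - 4/(y(y - 4)) = (y - 4)/(y(y - 4)) = 1/y.)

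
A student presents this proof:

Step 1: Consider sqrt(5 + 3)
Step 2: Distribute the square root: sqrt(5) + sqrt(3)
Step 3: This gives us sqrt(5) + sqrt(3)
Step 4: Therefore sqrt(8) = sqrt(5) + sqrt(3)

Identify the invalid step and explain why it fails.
Step 2: Distribute the square root: sqrt(5) + sqrt(3)

Step 2 incorrectly 'distributes' the square root over addition. The square root function does not distribute: sqrt(a + b) ≠ sqrt(a) + sqrt(b). In fact, sqrt(5 + 3) = sqrt(8) ≈ 2.8284, while sqrt(5) + sqrt(3) ≈ 3.9681.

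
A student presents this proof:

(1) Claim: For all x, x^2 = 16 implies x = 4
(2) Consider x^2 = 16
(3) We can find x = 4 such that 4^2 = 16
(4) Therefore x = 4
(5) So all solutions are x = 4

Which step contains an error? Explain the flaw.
Step 4: Therefore x = 4

Step 4 incorrectly concludes that x = 4 is the only solution. The proof shows that x = 4 is A solution (existence), but does not show it is the ONLY solution (uniqueness). In fact, x = -4 is also a solution since (-4)^2 = 16. Finding one solution doesn't prove there are no others.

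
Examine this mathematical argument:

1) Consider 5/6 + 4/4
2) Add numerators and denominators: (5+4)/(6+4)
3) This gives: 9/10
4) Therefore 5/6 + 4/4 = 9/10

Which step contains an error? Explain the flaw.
Step 2: Add numerators and denominators: (5+4)/(6+4)

Step 2 incorrectly adds fractions by separately adding numerators and denominators. This is wrong. The correct method requires a common denominator: 5/6 + 4/4 = (5×4 + 4×6)/(6×4) = 44/24 = 11/6. The method used gives 9/10, which is different.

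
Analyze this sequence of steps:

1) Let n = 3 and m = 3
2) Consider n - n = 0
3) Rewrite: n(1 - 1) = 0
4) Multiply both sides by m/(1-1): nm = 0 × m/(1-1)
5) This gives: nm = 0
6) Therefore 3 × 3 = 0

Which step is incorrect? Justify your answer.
Step 4: Multiply both sides by m/(1-1): nm = 0 × m/(1-1)

Step 4 multiplies both sides by m/(1-1). However, 1-1 = 0, so this is multiplication by m/0, which is undefined. We cannot multiply by an undefined expression.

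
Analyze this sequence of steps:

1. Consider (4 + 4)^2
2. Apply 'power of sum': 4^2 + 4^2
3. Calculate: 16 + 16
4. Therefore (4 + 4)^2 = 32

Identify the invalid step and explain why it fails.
Step 2: Apply 'power of sum': 4^2 + 4^2

Step 2 incorrectly applies a non-existent rule '(a+b)^n = a^n + b^n'. This is false in general. The correct expansion uses the binomial theorem. The actual value is (4 + 4)^2 = 8^2 = 64, not 32.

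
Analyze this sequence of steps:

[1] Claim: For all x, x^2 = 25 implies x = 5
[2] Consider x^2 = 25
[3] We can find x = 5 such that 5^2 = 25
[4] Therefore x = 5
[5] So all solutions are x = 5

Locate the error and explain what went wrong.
Step 4: Therefore x = 5

Step 4 incorrectly concludes that x = 5 is the only solution. The proof shows that x = 5 is A solution (existence), but does not show it is the ONLY solution (uniqueness). In fact, x = -5 is also a solution since (-5)^2 = 25. Finding one solution doesn't prove there are no others.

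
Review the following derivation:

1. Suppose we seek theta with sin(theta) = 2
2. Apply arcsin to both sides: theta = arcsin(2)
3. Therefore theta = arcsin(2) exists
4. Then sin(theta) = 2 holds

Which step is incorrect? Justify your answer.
Step 2: Apply arcsin to both sides: theta = arcsin(2)

Step 2 applies arcsin to 2. However, arcsin(x) is only defined for x in [-1, 1] because sin(theta) can only produce values in that range. Since |2| > 1, arcsin(2) is undefined. There is no angle whose sine equals 2.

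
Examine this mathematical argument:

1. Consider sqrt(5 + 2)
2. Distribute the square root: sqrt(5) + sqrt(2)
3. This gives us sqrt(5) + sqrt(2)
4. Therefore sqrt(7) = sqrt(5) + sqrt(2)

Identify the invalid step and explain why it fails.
Step 2: Distribute the square root: sqrt(5) + sqrt(2)

Step 2 incorrectly 'distributes' the square root over addition. The square root function does not distribute: sqrt(a + b) ≠ sqrt(a) + sqrt(b). In fact, sqrt(5 + 2) = sqrt(7) ≈ 2.6458, while sqrt(5) + sqrt(2) ≈ 3.6503.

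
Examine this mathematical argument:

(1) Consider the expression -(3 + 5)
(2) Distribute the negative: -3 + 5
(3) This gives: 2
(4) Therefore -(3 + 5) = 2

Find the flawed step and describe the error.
Step 2: Distribute the negative: -3 + 5

Step 2 incorrectly distributes the negative sign. The correct distribution is -(3 + 5) = -3 - 5 = -8. The negative must be applied to both terms, not just the first. The error treats -(3 + 5) as -3 + 5, which equals 2 instead of -8.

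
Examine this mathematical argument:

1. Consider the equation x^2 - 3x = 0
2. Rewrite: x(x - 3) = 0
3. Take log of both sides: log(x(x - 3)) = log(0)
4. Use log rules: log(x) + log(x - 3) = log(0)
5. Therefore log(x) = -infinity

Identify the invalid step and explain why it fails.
Step 3: Take log of both sides: log(x(x - 3)) = log(0)

Step 3 takes the logarithm of both sides, resulting in log(0) on the right side. The logarithm is only defined for positive numbers; log(0) is undefined (approaches negative infinity). This operation is invalid.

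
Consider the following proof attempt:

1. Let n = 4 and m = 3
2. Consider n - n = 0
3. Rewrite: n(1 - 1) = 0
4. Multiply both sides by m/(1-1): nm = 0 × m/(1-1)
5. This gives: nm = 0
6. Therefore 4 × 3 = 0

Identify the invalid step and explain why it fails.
Step 4: Multiply both sides by m/(1-1): nm = 0 × m/(1-1)

Step 4 multiplies both sides by m/(1-1). However, 1-1 = 0, so this is multiplication by m/0, which is undefined. We cannot multiply by an undefined expression.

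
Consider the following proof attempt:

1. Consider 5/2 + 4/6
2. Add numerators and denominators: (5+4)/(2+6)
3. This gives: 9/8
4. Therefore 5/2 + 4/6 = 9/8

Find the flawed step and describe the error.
Step 2: Add numerators and denominators: (5+4)/(2+6)

Step 2 incorrectly adds fractions by separately adding numerators and denominators. This is wrong. The correct method requires a common denominator: 5/2 + 4/6 = (5×6 + 4×2)/(2×6) = 38/12 = 19/6. The method used gives 9/8, which is different.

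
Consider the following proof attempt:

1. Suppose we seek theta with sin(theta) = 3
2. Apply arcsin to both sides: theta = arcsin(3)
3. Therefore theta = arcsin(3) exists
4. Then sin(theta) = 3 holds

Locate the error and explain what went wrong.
Step 2: Apply arcsin to both sides: theta = arcsin(3)

Step 2 applies arcsin to 3. However, arcsin(x) is only defined for x in [-1, 1] because sin(theta) can only produce values in that range. Since |3| > 1, arcsin(3) is undefined. There is no angle whose sine equals 3.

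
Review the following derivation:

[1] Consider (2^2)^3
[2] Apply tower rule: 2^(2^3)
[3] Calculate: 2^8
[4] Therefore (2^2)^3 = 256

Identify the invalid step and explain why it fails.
Step 2: Apply tower rule: 2^(2^3)

Step 2 incorrectly states that (a^b)^c = a^(b^c). The correct rule is (a^b)^c = a^(b×c). The actual value is (2^2)^3 = 2^6 = 64, not 2^8 = 256.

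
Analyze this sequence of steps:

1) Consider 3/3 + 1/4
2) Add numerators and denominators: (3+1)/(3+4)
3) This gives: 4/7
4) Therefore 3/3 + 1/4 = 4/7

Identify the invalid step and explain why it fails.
Step 2: Add numerators and denominators: (3+1)/(3+4)

Step 2 incorrectly adds fractions by separately adding numerators and denominators. This is wrong. The correct method requires a common denominator: 3/3 + 1/4 = (3×4 + 1×3)/(3×4) = 15/12 = 5/4. The method used gives 4/7, which is different.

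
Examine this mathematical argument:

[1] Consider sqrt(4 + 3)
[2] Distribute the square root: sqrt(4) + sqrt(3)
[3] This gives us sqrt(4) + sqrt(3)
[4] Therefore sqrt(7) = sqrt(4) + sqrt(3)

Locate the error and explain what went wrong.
Step 2: Distribute the square root: sqrt(4) + sqrt(3)

Step 2 incorrectly 'distributes' the square root over addition. The square root function does not distribute: sqrt(a + b) ≠ sqrt(a) + sqrt(b). In fact, sqrt(4 + 3) = sqrt(7) ≈ 2.6458, while sqrt(4) + sqrt(3) ≈ 3.7321.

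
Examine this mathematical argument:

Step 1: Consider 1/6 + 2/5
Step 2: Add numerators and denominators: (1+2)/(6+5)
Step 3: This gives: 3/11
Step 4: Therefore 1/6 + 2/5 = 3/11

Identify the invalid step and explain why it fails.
Step 2: Add numerators and denominators: (1+2)/(6+5)

Step 2 incorrectly adds fractions by separately adding numerators and denominators. This is wrong. The correct method requires a common denominator: 1/6 + 2/5 = (1×5 + 2×6)/(6×5) = 17/30 = 17/30. The method used gives 3/11, which is different.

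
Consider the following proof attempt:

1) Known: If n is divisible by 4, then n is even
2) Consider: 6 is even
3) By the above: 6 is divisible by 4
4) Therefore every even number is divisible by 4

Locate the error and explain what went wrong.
Step 3: By the above: 6 is divisible by 4

Step 3 commits the fallacy of affirming the consequent. The known fact 'divisible by 4 → even' does NOT imply 'even → divisible by 4'. That would be the converse, which is false. For example, 6 is even but 6 ÷ 4 = 1.50, which is not an integer.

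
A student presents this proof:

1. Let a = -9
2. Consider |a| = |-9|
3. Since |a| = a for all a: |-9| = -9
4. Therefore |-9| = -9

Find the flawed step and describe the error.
Step 3: Since |a| = a for all a: |-9| = -9

Step 3 incorrectly states that |a| = a for all a. The correct definition is |a| = a when a >= 0, and |a| = -a when a < 0. Since -9 < 0, we have |-9| = -(-9) = 9, not -9.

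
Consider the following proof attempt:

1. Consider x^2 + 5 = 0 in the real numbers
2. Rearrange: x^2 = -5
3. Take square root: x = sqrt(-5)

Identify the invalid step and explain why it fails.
Step 3: Take square root: x = sqrt(-5)

Step 3 takes the square root of -5, which is negative. In the real number system, the square root of a negative number is undefined. The equation x^2 + 5 = 0 has no real solutions. Square roots of negative numbers only exist in the complex numbers.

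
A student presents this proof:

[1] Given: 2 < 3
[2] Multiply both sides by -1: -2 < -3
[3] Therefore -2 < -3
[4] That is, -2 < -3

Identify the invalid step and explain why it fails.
Step 2: Multiply both sides by -1: -2 < -3

Step 2 multiplies both sides by -1 but fails to reverse the inequality sign. When multiplying (or dividing) an inequality by a negative number, the direction must be reversed. Since 2 < 3, we should get -2 > -3, i.e., -2 > -3.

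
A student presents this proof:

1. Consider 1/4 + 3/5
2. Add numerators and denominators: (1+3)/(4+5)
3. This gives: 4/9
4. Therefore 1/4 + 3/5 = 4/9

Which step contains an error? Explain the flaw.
Step 2: Add numerators and denominators: (1+3)/(4+5)

Step 2 incorrectly adds fractions by separately adding numerators and denominators. This is wrong. The correct method requires a common denominator: 1/4 + 3/5 = (1×5 + 3×4)/(4×5) = 17/20 = 17/20. The method used gives 4/9, which is different.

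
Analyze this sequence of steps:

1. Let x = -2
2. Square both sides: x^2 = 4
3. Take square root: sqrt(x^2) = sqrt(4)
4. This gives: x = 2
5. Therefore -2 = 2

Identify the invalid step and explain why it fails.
Step 4: This gives: x = 2

Step 4 incorrectly states that sqrt(x^2) = x. The correct identity is sqrt(x^2) = |x|. Since x = -2 < 0, we have sqrt(x^2) = |-2| = 2, not x = -2.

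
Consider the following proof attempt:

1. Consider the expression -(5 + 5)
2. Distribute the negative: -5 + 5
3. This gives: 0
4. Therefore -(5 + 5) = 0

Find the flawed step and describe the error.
Step 2: Distribute the negative: -5 + 5

Step 2 incorrectly distributes the negative sign. The correct distribution is -(5 + 5) = -5 - 5 = -10. The negative must be applied to both terms, not just the first. The error treats -(5 + 5) as -5 + 5, which equals 0 instead of -10.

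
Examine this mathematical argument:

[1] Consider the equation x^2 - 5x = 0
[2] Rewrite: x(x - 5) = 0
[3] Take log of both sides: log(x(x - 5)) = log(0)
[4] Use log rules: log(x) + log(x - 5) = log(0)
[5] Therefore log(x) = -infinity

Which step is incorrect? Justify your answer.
Step 3: Take log of both sides: log(x(x - 5)) = log(0)

Step 3 takes the logarithm of both sides, resulting in log(0) on the right side. The logarithm is only defined for positive numbers; log(0) is undefined (approaches negative infinity). This operation is invalid.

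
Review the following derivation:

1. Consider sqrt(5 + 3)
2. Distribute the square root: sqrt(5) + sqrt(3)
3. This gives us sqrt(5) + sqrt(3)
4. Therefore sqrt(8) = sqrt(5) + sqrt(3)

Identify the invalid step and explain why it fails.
Step 2: Distribute the square root: sqrt(5) + sqrt(3)

Step 2 incorrectly 'distributes' the square root over addition. The square root function does not distribute: sqrt(a + b) ≠ sqrt(a) + sqrt(b). In fact, sqrt(5 + 3) = sqrt(8) ≈ 2.8284, while sqrt(5) + sqrt(3) ≈ 3.9681.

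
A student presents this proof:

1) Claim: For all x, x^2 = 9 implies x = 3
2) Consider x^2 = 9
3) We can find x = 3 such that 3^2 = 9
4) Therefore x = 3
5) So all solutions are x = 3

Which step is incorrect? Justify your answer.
Step 4: Therefore x = 3

Step 4 incorrectly concludes that x = 3 is the only solution. The proof shows that x = 3 is A solution (existence), but does not show it is the ONLY solution (uniqueness). In fact, x = -3 is also a solution since (-3)^2 = 9. Finding one solution doesn't prove there are no others.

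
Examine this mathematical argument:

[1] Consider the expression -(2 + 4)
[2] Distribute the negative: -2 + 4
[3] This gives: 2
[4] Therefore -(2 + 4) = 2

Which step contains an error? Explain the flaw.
Step 2: Distribute the negative: -2 + 4

Step 2 incorrectly distributes the negative sign. The correct distribution is -(2 + 4) = -2 - 4 = -6. The negative must be applied to both terms, not just the first. The error treats -(2 + 4) as -2 + 4, which equals 2 instead of -6.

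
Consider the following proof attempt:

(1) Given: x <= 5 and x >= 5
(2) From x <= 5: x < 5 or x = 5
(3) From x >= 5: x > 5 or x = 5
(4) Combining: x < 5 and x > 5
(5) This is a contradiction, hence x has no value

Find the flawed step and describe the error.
Step 4: Combining: x < 5 and x > 5

Step 4 incorrectly combines the conditions. From x <= 5 and x >= 5, the intersection is x = 5. The error treats the 'or' cases as 'and' requirements. The correct conclusion is that x = 5 is the unique solution, not that no solution exists.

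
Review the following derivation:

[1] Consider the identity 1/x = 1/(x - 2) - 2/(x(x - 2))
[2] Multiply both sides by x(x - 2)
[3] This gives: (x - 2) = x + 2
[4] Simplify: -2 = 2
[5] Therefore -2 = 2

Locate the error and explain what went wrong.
Step 3: This gives: (x - 2) = x + 2

Step 3 makes a sign error when clearing denominators. Multiplying -2/(x(x - 2)) by x(x - 2) gives -2, not +2. The correct result is (x - 2) = x - 2, which is trivially true, not (x - 2) = x + 2. (Step 1 is a valid identity: 1/(x - 2) - 2/(x(x - 2)) = (x - 2)/(x(x - 2)) = 1/x.)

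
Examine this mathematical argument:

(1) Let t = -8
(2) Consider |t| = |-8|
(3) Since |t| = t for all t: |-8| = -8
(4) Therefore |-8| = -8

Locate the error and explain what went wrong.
Step 3: Since |t| = t for all t: |-8| = -8

Step 3 incorrectly states that |t| = t for all t. The correct definition is |t| = t when t >= 0, and |t| = -t when t < 0. Since -8 < 0, we have |-8| = -(-8) = 8, not -8.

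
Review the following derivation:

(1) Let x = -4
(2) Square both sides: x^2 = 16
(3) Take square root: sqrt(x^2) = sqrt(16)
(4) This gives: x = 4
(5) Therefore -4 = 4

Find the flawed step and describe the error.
Step 4: This gives: x = 4

Step 4 incorrectly states that sqrt(x^2) = x. The correct identity is sqrt(x^2) = |x|. Since x = -4 < 0, we have sqrt(x^2) = |-4| = 4, not x = -4.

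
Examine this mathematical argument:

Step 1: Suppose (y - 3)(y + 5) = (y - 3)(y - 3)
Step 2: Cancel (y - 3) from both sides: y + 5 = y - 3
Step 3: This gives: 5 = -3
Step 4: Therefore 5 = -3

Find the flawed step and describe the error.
Step 2: Cancel (y - 3) from both sides: y + 5 = y - 3

Step 2 cancels (y - 3) from both sides. This is only valid if (y - 3) ≠ 0, i.e., y ≠ 3. When y = 3, both sides equal zero regardless of the other factors. The correct approach requires considering y = 3 as a separate case.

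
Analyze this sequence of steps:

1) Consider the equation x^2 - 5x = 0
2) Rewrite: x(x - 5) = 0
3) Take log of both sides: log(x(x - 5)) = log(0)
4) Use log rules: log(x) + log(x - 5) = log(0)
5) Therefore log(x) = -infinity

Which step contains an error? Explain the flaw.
Step 3: Take log of both sides: log(x(x - 5)) = log(0)

Step 3 takes the logarithm of both sides, resulting in log(0) on the right side. The logarithm is only defined for positive numbers; log(0) is undefined (approaches negative infinity). This operation is invalid.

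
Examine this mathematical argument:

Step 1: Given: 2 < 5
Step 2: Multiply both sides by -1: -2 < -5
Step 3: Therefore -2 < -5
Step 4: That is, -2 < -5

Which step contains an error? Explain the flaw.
Step 2: Multiply both sides by -1: -2 < -5

Step 2 multiplies both sides by -1 but fails to reverse the inequality sign. When multiplying (or dividing) an inequality by a negative number, the direction must be reversed. Since 2 < 5, we should get -2 > -5, i.e., -2 > -5.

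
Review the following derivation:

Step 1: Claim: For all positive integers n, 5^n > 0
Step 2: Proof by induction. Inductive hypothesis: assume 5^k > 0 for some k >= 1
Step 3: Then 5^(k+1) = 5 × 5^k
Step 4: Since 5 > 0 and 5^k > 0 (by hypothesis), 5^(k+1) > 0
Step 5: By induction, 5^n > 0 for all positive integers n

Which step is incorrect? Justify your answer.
Step 5: By induction, 5^n > 0 for all positive integers n

Step 5 concludes the proof by induction, but no base case was ever established. A valid induction proof requires: (1) a base case proving 5^1 > 0, and (2) an inductive step showing IF 5^k > 0 THEN 5^(k+1) > 0. Steps 2-4 correctly establish the inductive step, but without the base case the conclusion in step 5 does not follow.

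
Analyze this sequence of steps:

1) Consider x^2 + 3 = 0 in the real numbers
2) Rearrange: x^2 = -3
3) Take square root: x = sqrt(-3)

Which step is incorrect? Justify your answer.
Step 3: Take square root: x = sqrt(-3)

Step 3 takes the square root of -3, which is negative. In the real number system, the square root of a negative number is undefined. The equation x^2 + 3 = 0 has no real solutions. Square roots of negative numbers only exist in the complex numbers.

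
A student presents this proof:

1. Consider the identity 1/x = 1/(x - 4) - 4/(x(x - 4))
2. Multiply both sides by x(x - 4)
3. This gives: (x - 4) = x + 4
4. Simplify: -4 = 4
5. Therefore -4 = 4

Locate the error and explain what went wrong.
Step 3: This gives: (x - 4) = x + 4

Step 3 makes a sign error when clearing denominators. Multiplying -4/(x(x - 4)) by x(x - 4) gives -4, not +4. The correct result is (x - 4) = x - 4, which is trivially true, not (x - 4) = x + 4. (Step 1 is a valid identity: 1/(x - 4) - 4/(x(x - 4)) = (x - 4)/(x(x - 4)) = 1/x.)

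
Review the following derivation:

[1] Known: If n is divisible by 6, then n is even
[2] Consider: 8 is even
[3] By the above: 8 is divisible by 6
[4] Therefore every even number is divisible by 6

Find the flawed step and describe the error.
Step 3: By the above: 8 is divisible by 6

Step 3 commits the fallacy of affirming the consequent. The known fact 'divisible by 6 → even' does NOT imply 'even → divisible by 6'. That would be the converse, which is false. For example, 8 is even but 8 ÷ 6 = 1.33, which is not an integer.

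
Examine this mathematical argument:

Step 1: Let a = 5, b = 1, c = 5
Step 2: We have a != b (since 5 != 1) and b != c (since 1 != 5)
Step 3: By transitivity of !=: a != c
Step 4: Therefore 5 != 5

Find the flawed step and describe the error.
Step 3: By transitivity of !=: a != c

Step 3 incorrectly applies transitivity to the '!=' relation. Transitivity states: if a R b and b R c, then a R c. However, '!=' is not transitive. Counterexample: 5 != 1 and 1 != 5, but 5 = 5 (both equal 5). Transitivity holds for relations like <, <=, =, but not for !=.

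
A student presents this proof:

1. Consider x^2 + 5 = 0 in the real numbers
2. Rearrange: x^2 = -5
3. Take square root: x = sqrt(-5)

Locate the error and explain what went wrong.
Step 3: Take square root: x = sqrt(-5)

Step 3 takes the square root of -5, which is negative. In the real number system, the square root of a negative number is undefined. The equation x^2 + 5 = 0 has no real solutions. Square roots of negative numbers only exist in the complex numbers.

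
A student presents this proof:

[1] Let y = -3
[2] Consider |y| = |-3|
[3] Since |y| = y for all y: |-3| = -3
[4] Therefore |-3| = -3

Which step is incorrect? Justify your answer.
Step 3: Since |y| = y for all y: |-3| = -3

Step 3 incorrectly states that |y| = y for all y. The correct definition is |y| = y when y >= 0, and |y| = -y when y < 0. Since -3 < 0, we have |-3| = -(-3) = 3, not -3.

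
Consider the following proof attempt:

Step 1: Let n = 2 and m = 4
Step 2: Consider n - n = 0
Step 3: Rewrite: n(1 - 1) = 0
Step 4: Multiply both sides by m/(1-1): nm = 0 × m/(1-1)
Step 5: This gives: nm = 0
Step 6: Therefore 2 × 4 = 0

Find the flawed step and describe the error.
Step 4: Multiply both sides by m/(1-1): nm = 0 × m/(1-1)

Step 4 multiplies both sides by m/(1-1). However, 1-1 = 0, so this is multiplication by m/0, which is undefined. We cannot multiply by an undefined expression.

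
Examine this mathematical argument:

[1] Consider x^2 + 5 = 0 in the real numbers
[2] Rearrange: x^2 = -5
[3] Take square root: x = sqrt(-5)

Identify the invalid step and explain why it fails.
Step 3: Take square root: x = sqrt(-5)

Step 3 takes the square root of -5, which is negative. In the real number system, the square root of a negative number is undefined. The equation x^2 + 5 = 0 has no real solutions. Square roots of negative numbers only exist in the complex numbers.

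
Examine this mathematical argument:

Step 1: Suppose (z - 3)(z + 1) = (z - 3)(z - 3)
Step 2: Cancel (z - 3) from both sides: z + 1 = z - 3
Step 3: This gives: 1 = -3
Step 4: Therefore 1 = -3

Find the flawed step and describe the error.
Step 2: Cancel (z - 3) from both sides: z + 1 = z - 3

Step 2 cancels (z - 3) from both sides. This is only valid if (z - 3) ≠ 0, i.e., z ≠ 3. When z = 3, both sides equal zero regardless of the other factors. The correct approach requires considering z = 3 as a separate case.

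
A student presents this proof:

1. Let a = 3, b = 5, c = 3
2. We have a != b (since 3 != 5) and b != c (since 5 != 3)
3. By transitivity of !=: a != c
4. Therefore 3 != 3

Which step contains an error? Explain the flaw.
Step 3: By transitivity of !=: a != c

Step 3 incorrectly applies transitivity to the '!=' relation. Transitivity states: if a R b and b R c, then a R c. However, '!=' is not transitive. Counterexample: 3 != 5 and 5 != 3, but 3 = 3 (both equal 3). Transitivity holds for relations like <, <=, =, but not for !=.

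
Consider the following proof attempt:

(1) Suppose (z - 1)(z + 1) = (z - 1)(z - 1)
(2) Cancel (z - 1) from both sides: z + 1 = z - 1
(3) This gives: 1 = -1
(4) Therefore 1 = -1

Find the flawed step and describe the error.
Step 2: Cancel (z - 1) from both sides: z + 1 = z - 1

Step 2 cancels (z - 1) from both sides. This is only valid if (z - 1) ≠ 0, i.e., z ≠ 1. When z = 1, both sides equal zero regardless of the other factors. The correct approach requires considering z = 1 as a separate case.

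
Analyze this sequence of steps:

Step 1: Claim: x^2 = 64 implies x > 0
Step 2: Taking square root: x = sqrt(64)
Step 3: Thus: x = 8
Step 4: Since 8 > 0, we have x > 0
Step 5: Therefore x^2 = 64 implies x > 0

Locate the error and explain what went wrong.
Step 2: Taking square root: x = sqrt(64)

Step 2 takes the square root and assumes the positive root only. The equation x^2 = 64 actually has two solutions: x = 8 and x = -8. The proof silently assumes x > 0 without justification, then uses this assumption to conclude x > 0, which is circular. The counterexample x = -8 shows the claim is false.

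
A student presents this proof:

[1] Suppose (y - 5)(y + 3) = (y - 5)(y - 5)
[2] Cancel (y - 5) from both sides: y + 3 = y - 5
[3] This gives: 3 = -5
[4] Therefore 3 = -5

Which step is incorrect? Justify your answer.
Step 2: Cancel (y - 5) from both sides: y + 3 = y - 5

Step 2 cancels (y - 5) from both sides. This is only valid if (y - 5) ≠ 0, i.e., y ≠ 5. When y = 5, both sides equal zero regardless of the other factors. The correct approach requires considering y = 5 as a separate case.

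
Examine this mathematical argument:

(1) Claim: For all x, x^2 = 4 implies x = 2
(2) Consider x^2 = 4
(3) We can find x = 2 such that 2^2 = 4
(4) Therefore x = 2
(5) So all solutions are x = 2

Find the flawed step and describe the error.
Step 4: Therefore x = 2

Step 4 incorrectly concludes that x = 2 is the only solution. The proof shows that x = 2 is A solution (existence), but does not show it is the ONLY solution (uniqueness). In fact, x = -2 is also a solution since (-2)^2 = 4. Finding one solution doesn't prove there are no others.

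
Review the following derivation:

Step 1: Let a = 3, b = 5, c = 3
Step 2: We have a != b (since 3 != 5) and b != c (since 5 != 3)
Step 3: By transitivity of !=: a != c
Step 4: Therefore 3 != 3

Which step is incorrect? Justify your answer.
Step 3: By transitivity of !=: a != c

Step 3 incorrectly applies transitivity to the '!=' relation. Transitivity states: if a R b and b R c, then a R c. However, '!=' is not transitive. Counterexample: 3 != 5 and 5 != 3, but 3 = 3 (both equal 3). Transitivity holds for relations like <, <=, =, but not for !=.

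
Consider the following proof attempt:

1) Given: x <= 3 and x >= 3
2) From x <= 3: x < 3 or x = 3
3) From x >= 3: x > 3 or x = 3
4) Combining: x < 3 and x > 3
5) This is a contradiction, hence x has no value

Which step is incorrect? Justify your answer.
Step 4: Combining: x < 3 and x > 3

Step 4 incorrectly combines the conditions. From x <= 3 and x >= 3, the intersection is x = 3. The error treats the 'or' cases as 'and' requirements. The correct conclusion is that x = 3 is the unique solution, not that no solution exists.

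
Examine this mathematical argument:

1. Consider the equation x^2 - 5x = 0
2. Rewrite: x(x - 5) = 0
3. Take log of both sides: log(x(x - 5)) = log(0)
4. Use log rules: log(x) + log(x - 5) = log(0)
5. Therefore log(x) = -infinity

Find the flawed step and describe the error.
Step 3: Take log of both sides: log(x(x - 5)) = log(0)

Step 3 takes the logarithm of both sides, resulting in log(0) on the right side. The logarithm is only defined for positive numbers; log(0) is undefined (approaches negative infinity). This operation is invalid.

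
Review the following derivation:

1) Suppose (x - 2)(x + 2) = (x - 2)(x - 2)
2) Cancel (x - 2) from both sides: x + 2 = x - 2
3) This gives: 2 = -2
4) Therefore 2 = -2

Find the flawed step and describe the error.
Step 2: Cancel (x - 2) from both sides: x + 2 = x - 2

Step 2 cancels (x - 2) from both sides. This is only valid if (x - 2) ≠ 0, i.e., x ≠ 2. When x = 2, both sides equal zero regardless of the other factors. The correct approach requires considering x = 2 as a separate case.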